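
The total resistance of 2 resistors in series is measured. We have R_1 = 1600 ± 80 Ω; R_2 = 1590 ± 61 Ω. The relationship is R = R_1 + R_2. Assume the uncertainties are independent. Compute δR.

Absolute uncertainties add in quadrature for a linear combination:
  (δR_1)² = 6400;  (δR_2)² = 3720
δR = √(10100) = 101 Ω

101 Ω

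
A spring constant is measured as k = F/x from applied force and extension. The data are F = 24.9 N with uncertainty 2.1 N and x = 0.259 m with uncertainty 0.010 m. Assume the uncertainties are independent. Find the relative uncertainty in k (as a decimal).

0.0928

Relative error in a monomial: (δk/k)² = Σ (nᵢ · δxᵢ/xᵢ)².
  (1·δF/F)² = (1×0.0843)² = 0.00711;  (-1·δx/x)² = (-1×0.0386)² = 0.00149
δk/k = √(0.00860) = 0.0928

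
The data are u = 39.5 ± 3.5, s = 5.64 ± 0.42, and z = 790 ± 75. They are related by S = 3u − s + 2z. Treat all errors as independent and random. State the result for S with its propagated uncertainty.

S is a linear combination, so absolute uncertainties add in quadrature:
  (3·δu)² = 110;  (δs)² = 0.176;  (2·δz)² = 22500
δS = √(22600) = 150
S = 1690.

1690 ± 150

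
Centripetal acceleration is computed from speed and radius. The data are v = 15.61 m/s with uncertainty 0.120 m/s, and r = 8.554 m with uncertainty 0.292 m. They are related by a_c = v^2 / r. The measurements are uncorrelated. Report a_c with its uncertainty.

Products/powers → add relative errors in quadrature, weighted by exponent:
  (2·δv/v)² = (2×0.00769)² = 0.000236;  (-1·δr/r)² = (-1×0.0341)² = 0.00117
δa_c/a_c = √(0.00140) = 0.0374
a_c = 28.49 m/s^2, so δa_c = 0.0374 × 28.49 = 1.07 m/s^2.

28.49 ± 1.07 m/s^2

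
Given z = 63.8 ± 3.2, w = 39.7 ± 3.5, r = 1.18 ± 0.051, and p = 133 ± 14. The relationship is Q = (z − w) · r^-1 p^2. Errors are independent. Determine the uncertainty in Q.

1.05e+05

Let u = z − w = 24.1. δu = √(δz² + δw²) = √(10.2 + 12.2) = 4.74, so δu/u = 0.197.
Q is then a monomial in u, r, p:
δQ/Q = √((δu/u)² + (-1·δr/r)² + (2·δp/p)²) = √(0.0387 + 0.00187 + 0.0443) = 0.291
Q = 3.61e+05, so δQ = 0.291 × 3.61e+05 = 1.05e+05.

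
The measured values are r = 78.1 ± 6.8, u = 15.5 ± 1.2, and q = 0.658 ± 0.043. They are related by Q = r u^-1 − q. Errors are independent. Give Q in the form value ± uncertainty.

4.38 ± 0.589

Let p = r·u^-1 = 5.04. δp/p = √((1·δr/r)² + (-1·δu/u)²) = √(0.00758 + 0.00599) = 0.117, so δp = 0.587.
Q = p − q: δQ = √(δp² + δq²) = √(0.345 + 0.00185) = 0.589
Q = 4.38.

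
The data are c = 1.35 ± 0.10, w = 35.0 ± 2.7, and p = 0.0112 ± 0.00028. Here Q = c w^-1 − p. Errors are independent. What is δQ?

0.00413

Let h = c·w^-1 = 0.0386. δh/h = √((1·δc/c)² + (-1·δw/w)²) = √(0.00549 + 0.00595) = 0.107, so δh = 0.00413.
Q = h − p: δQ = √(δh² + δp²) = √(1.7e-05 + 7.84e-08) = 0.00413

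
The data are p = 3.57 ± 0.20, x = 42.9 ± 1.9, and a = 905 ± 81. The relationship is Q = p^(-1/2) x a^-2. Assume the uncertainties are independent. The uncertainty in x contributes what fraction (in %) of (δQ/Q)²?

(δQ/Q)² = (−½·δp/p)² + (1·δx/x)² + (-2·δa/a)²
  p term: (-0.5×0.0560)² = 0.000785
  x term: (1×0.0443)² = 0.00196
  a term: (-2×0.0895)² = 0.0320
Total = 0.0348. Share from x = 0.00196/0.0348 = 0.0564.

5.64%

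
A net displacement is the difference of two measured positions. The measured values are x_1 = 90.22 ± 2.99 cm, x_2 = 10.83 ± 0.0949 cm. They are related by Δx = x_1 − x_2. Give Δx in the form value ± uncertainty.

79.39 ± 2.99 cm

Sums and differences: (δΔx)² = Σ (cᵢ δxᵢ)².
  (δx_1)² = 8.94;  (δx_2)² = 0.00901
δΔx = √(8.95) = 2.99 cm
Δx = 79.39 cm.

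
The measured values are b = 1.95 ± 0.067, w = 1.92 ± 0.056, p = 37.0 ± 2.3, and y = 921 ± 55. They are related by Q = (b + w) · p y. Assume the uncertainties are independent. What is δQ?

Let u = b + w = 3.87. δu = √(δb² + δw²) = √(0.00449 + 0.00314) = 0.0873, so δu/u = 0.0226.
Q is then a monomial in u, p, y:
δQ/Q = √((δu/u)² + (1·δp/p)² + (1·δy/y)²) = √(0.000509 + 0.00386 + 0.00357) = 0.0891
Q = 1.32e+05, so δQ = 0.0891 × 1.32e+05 = 11800.

11800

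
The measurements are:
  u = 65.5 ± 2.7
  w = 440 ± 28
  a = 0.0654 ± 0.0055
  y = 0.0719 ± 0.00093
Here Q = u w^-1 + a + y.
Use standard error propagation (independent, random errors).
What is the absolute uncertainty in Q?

Let p = u·w^-1 = 0.149. δp/p = √((1·δu/u)² + (-1·δw/w)²) = √(0.00170 + 0.00405) = 0.0758, so δp = 0.0113.
Q = p + a + y: δQ = √(δp² + δa² + δy²) = √(0.000127 + 3.02e-05 + 8.65e-07) = 0.0126

0.0126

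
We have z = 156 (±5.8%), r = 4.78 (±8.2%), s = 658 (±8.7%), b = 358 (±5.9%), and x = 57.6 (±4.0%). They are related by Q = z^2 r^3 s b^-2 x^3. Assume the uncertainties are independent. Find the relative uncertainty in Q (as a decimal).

0.331

Each factor contributes (exponent × relative error)² to (δQ/Q)²:
  (2·δz/z)² = (2×0.0580)² = 0.0135;  (3·δr/r)² = (3×0.0820)² = 0.0605;  (1·δs/s)² = (1×0.0870)² = 0.00757;  (-2·δb/b)² = (-2×0.0590)² = 0.0139;  (3·δx/x)² = (3×0.0400)² = 0.0144
δQ/Q = √(0.110) = 0.331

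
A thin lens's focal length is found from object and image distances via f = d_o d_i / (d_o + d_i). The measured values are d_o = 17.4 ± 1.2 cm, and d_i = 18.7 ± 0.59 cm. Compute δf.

0.350 cm

∂f/∂d_o = (d_i/(d_o+d_i))² = 0.268;  ∂f/∂d_i = (d_o/(d_o+d_i))² = 0.232
δf = √((∂f/∂d_o · δd_o)² + (∂f/∂d_i · δd_i)²) = √(0.104 + 0.0188) = 0.350 cm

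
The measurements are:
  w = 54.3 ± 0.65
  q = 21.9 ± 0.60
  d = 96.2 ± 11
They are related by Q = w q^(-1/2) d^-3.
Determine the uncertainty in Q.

Relative error in a monomial: (δQ/Q)² = Σ (nᵢ · δxᵢ/xᵢ)².
  (1·δw/w)² = (1×0.0120)² = 0.000143;  (−½·δq/q)² = (-0.5×0.0274)² = 0.000188;  (-3·δd/d)² = (-3×0.114)² = 0.118
δQ/Q = √(0.118) = 0.344
Q = 1.3e-05, so δQ = 0.344 × 1.3e-05 = 4.48e-06.

4.48e-06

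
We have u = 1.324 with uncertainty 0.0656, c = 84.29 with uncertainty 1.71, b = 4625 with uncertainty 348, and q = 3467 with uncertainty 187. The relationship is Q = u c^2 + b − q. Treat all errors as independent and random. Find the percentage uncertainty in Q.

6.82%

Let p = u·c^2 = 9407. δp/p = √((1·δu/u)² + (2·δc/c)²) = √(0.00245 + 0.00165) = 0.0640, so δp = 602.
Q = p + b − q: δQ = √(δp² + δb² + δq²) = √(3.63e+05 + 1.21e+05 + 35000) = 720
Q = 10560, so δQ/Q = 720/10560 = 0.0682.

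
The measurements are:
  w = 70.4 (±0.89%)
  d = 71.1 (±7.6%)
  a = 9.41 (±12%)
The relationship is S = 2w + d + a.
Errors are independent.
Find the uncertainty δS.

S is a linear combination, so absolute uncertainties add in quadrature:
  (2·δw)² = 1.57;  (δd)² = 29.2;  (δa)² = 1.28
δS = √(32.0) = 5.66

5.66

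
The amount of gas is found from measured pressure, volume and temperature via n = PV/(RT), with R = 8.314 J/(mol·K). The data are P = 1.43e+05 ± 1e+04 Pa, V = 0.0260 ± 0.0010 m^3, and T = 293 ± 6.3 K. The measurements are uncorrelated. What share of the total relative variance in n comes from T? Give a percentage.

6.77%

(δn/n)² = (1·δP/P)² + (1·δV/V)² + (-1·δT/T)²
  P term: (1×0.0699)² = 0.00489
  V term: (1×0.0385)² = 0.00148
  T term: (-1×0.0215)² = 0.000462
Total = 0.00683. Share from T = 0.000462/0.00683 = 0.0677.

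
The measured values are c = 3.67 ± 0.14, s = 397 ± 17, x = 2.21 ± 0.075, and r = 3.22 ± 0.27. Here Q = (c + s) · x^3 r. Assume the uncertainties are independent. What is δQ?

Let u = c + s = 401. δu = √(δc² + δs²) = √(0.0196 + 289) = 17.0, so δu/u = 0.0424.
Q is then a monomial in u, x, r:
δQ/Q = √((δu/u)² + (3·δx/x)² + (1·δr/r)²) = √(0.00180 + 0.0104 + 0.00703) = 0.139
Q = 13900, so δQ = 0.139 × 13900 = 1930.

1930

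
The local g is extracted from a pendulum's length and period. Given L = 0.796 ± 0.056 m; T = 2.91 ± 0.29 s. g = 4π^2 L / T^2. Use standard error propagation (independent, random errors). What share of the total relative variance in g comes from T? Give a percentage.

88.9%

(δg/g)² = (1·δL/L)² + (-2·δT/T)²
  L term: (1×0.0704)² = 0.00495
  T term: (-2×0.0997)² = 0.0397
Total = 0.0447. Share from T = 0.0397/0.0447 = 0.889.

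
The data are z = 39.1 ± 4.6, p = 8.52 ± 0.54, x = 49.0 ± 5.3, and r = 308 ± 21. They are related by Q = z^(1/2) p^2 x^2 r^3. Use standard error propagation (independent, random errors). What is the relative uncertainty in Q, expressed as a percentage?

32.9%

Products/powers → add relative errors in quadrature, weighted by exponent:
  (½·δz/z)² = (0.5×0.118)² = 0.00346;  (2·δp/p)² = (2×0.0634)² = 0.0161;  (2·δx/x)² = (2×0.108)² = 0.0468;  (3·δr/r)² = (3×0.0682)² = 0.0418
δQ/Q = √(0.108) = 0.329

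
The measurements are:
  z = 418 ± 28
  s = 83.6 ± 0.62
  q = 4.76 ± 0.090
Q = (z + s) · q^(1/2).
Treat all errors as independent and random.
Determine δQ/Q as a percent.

5.66%

Let u = z + s = 502. δu = √(δz² + δs²) = √(784 + 0.384) = 28.0, so δu/u = 0.0558.
Q is then a monomial in u, q:
δQ/Q = √((δu/u)² + (½·δq/q)²) = √(0.00312 + 8.94e-05) = 0.0566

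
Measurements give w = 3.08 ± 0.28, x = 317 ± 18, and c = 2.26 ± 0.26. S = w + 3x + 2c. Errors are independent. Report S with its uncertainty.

Each term contributes (cᵢ δxᵢ)² to (δS)²:
  (δw)² = 0.0784;  (3·δx)² = 2920;  (2·δc)² = 0.270
δS = √(2920) = 54.0
S = 959.

959 ± 54.0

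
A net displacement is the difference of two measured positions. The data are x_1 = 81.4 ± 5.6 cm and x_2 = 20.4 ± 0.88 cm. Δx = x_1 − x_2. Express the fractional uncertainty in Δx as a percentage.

Absolute uncertainties add in quadrature for a linear combination:
  (δx_1)² = 31.4;  (δx_2)² = 0.774
δΔx = √(32.1) = 5.67 cm
Δx = 61.0 cm, so δΔx/Δx = 5.67/61.0 = 0.0929.

9.29%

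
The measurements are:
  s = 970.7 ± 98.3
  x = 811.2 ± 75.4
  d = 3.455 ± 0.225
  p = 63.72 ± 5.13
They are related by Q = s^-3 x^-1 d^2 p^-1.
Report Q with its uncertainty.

(2.525 ± 0.890) × 10^-13

For a monomial Q ∝ s^-3, x^-1, d^2, p^-1, fractional errors add in quadrature:
  (-3·δs/s)² = (-3×0.101)² = 0.0923;  (-1·δx/x)² = (-1×0.0929)² = 0.00864;  (2·δd/d)² = (2×0.0651)² = 0.0170;  (-1·δp/p)² = (-1×0.0805)² = 0.00648
δQ/Q = √(0.124) = 0.353
Q = 2.525e-13, so δQ = 0.353 × 2.525e-13 = 8.9e-14.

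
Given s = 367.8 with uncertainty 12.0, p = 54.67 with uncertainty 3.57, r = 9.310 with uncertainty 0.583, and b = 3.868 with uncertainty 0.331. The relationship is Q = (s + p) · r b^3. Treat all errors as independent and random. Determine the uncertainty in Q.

Let u = s + p = 422.5. δu = √(δs² + δp²) = √(144 + 12.7) = 12.5, so δu/u = 0.0296.
Q is then a monomial in u, r, b:
δQ/Q = √((δu/u)² + (1·δr/r)² + (3·δb/b)²) = √(0.000878 + 0.00392 + 0.0659) = 0.266
Q = 227600, so δQ = 0.266 × 227600 = 60500.

60500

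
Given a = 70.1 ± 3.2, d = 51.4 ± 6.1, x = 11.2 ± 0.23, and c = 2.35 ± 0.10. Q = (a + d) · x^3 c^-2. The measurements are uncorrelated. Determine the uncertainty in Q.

3690

Let u = a + d = 122. δu = √(δa² + δd²) = √(10.2 + 37.2) = 6.89, so δu/u = 0.0567.
Q is then a monomial in u, x, c:
δQ/Q = √((δu/u)² + (3·δx/x)² + (-2·δc/c)²) = √(0.00321 + 0.00380 + 0.00724) = 0.119
Q = 30900, so δQ = 0.119 × 30900 = 3690.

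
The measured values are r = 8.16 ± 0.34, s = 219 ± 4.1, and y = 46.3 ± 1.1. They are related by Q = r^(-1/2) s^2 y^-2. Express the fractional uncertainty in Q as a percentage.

6.40%

Each factor contributes (exponent × relative error)² to (δQ/Q)²:
  (−½·δr/r)² = (-0.5×0.0417)² = 0.000434;  (2·δs/s)² = (2×0.0187)² = 0.00140;  (-2·δy/y)² = (-2×0.0238)² = 0.00226
δQ/Q = √(0.00409) = 0.0640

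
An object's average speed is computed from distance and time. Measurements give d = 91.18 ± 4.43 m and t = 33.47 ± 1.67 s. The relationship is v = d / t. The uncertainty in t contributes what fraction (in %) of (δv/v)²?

(δv/v)² = (1·δd/d)² + (-1·δt/t)²
  d term: (1×0.0486)² = 0.00236
  t term: (-1×0.0499)² = 0.00249
Total = 0.00485. Share from t = 0.00249/0.00485 = 0.513.

51.3%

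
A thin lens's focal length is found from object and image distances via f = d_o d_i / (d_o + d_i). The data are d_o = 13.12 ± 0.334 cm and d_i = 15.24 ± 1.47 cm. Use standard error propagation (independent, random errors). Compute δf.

0.329 cm

∂f/∂d_o = (d_i/(d_o+d_i))² = 0.289;  ∂f/∂d_i = (d_o/(d_o+d_i))² = 0.214
δf = √((∂f/∂d_o · δd_o)² + (∂f/∂d_i · δd_i)²) = √(0.00930 + 0.0990) = 0.329 cm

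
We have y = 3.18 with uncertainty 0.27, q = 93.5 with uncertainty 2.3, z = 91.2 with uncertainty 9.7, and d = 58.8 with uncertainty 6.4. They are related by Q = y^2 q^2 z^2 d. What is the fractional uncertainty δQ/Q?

0.297

Relative error in a monomial: (δQ/Q)² = Σ (nᵢ · δxᵢ/xᵢ)².
  (2·δy/y)² = (2×0.0849)² = 0.0288;  (2·δq/q)² = (2×0.0246)² = 0.00242;  (2·δz/z)² = (2×0.106)² = 0.0452;  (1·δd/d)² = (1×0.109)² = 0.0118
δQ/Q = √(0.0884) = 0.297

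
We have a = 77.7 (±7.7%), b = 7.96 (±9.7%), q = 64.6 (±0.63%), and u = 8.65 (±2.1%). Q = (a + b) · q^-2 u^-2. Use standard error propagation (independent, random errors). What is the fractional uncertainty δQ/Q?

0.0830

Let w = a + b = 85.7. δw = √(δa² + δb²) = √(35.8 + 0.596) = 6.03, so δw/w = 0.0704.
Q is then a monomial in w, q, u:
δQ/Q = √((δw/w)² + (-2·δq/q)² + (-2·δu/u)²) = √(0.00496 + 0.000159 + 0.00176) = 0.0830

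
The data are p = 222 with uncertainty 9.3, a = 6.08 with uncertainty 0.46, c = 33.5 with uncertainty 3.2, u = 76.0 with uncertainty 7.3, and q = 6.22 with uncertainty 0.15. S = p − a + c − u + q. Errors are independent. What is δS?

S is a linear combination, so absolute uncertainties add in quadrature:
  (δp)² = 86.5;  (δa)² = 0.212;  (δc)² = 10.2;  (δu)² = 53.3;  (δq)² = 0.0225
δS = √(150) = 12.3

12.3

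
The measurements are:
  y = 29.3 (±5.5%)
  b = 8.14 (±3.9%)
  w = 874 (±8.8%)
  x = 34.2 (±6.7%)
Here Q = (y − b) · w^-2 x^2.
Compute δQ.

Let u = y − b = 21.2. δu = √(δy² + δb²) = √(2.60 + 0.101) = 1.64, so δu/u = 0.0776.
Q is then a monomial in u, w, x:
δQ/Q = √((δu/u)² + (-2·δw/w)² + (2·δx/x)²) = √(0.00603 + 0.0310 + 0.0180) = 0.234
Q = 0.0324, so δQ = 0.234 × 0.0324 = 0.00760.

0.00760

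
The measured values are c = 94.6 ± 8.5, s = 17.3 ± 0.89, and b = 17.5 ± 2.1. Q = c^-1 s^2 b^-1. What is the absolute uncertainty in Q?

Relative error in a monomial: (δQ/Q)² = Σ (nᵢ · δxᵢ/xᵢ)².
  (-1·δc/c)² = (-1×0.0899)² = 0.00807;  (2·δs/s)² = (2×0.0514)² = 0.0106;  (-1·δb/b)² = (-1×0.120)² = 0.0144
δQ/Q = √(0.0331) = 0.182
Q = 0.181, so δQ = 0.182 × 0.181 = 0.0329.

0.0329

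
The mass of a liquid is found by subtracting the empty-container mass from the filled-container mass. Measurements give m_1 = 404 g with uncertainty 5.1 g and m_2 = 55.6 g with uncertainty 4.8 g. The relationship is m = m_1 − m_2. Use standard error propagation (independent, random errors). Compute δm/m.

m is a linear combination, so absolute uncertainties add in quadrature:
  (δm_1)² = 26.0;  (δm_2)² = 23.0
δm = √(49.0) = 7.00 g
m = 348 g, so δm/m = 7.00/348 = 0.0201.

0.0201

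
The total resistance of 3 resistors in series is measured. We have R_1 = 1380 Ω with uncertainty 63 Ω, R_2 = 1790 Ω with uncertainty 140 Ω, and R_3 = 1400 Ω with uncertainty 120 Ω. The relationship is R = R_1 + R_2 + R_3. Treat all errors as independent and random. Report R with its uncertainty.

For a sum/difference, combine absolute errors in quadrature:
  (δR_1)² = 3970;  (δR_2)² = 19600;  (δR_3)² = 14400
δR = √(38000) = 195 Ω
R = 4570 Ω.

4570 ± 195 Ω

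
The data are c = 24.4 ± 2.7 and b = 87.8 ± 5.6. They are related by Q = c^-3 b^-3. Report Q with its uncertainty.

Each factor contributes (exponent × relative error)² to (δQ/Q)²:
  (-3·δc/c)² = (-3×0.111)² = 0.110;  (-3·δb/b)² = (-3×0.0638)² = 0.0366
δQ/Q = √(0.147) = 0.383
Q = 1.02e-10, so δQ = 0.383 × 1.02e-10 = 3.9e-11.

(1.02 ± 0.390) × 10^-10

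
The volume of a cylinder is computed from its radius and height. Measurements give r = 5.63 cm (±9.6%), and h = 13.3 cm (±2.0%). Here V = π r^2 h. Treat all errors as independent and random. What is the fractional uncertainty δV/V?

0.193

Since V is a product/quotient, work with relative uncertainties:
  (2·δr/r)² = (2×0.0960)² = 0.0369;  (1·δh/h)² = (1×0.0200)² = 0.000400
δV/V = √(0.0373) = 0.193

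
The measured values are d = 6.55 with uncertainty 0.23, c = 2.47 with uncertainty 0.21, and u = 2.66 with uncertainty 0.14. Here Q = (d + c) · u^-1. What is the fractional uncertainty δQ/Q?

Let w = d + c = 9.02. δw = √(δd² + δc²) = √(0.0529 + 0.0441) = 0.311, so δw/w = 0.0345.
Q is then a monomial in w, u:
δQ/Q = √((δw/w)² + (-1·δu/u)²) = √(0.00119 + 0.00277) = 0.0629

0.0629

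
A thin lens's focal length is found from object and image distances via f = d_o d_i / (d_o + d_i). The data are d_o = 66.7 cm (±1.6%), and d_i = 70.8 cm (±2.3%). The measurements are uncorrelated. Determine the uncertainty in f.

∂f/∂d_o = (d_i/(d_o+d_i))² = 0.265;  ∂f/∂d_i = (d_o/(d_o+d_i))² = 0.235
δf = √((∂f/∂d_o · δd_o)² + (∂f/∂d_i · δd_i)²) = √(0.0801 + 0.147) = 0.476 cm

0.476 cm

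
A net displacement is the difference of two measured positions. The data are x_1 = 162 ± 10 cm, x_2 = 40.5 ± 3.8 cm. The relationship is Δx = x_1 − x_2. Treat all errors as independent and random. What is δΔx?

10.7 cm

Absolute uncertainties add in quadrature for a linear combination:
  (δx_1)² = 100;  (δx_2)² = 14.4
δΔx = √(114) = 10.7 cm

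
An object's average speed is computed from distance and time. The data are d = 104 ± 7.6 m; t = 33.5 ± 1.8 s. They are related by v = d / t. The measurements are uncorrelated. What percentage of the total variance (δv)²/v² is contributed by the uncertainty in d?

(δv/v)² = (1·δd/d)² + (-1·δt/t)²
  d term: (1×0.0731)² = 0.00534
  t term: (-1×0.0537)² = 0.00289
Total = 0.00823. Share from d = 0.00534/0.00823 = 0.649.

64.9%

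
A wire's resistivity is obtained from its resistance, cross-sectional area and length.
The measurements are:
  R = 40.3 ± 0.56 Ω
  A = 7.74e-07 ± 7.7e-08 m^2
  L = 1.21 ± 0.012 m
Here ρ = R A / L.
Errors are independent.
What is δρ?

For a monomial ρ ∝ R, A, L^-1, fractional errors add in quadrature:
  (1·δR/R)² = (1×0.0139)² = 0.000193;  (1·δA/A)² = (1×0.0995)² = 0.00990;  (-1·δL/L)² = (-1×0.00992)² = 9.84e-05
δρ/ρ = √(0.0102) = 0.101
ρ = 2.58e-05 Ω·m, so δρ = 0.101 × 2.58e-05 = 2.6e-06 Ω·m.

2.6e-06 Ω·m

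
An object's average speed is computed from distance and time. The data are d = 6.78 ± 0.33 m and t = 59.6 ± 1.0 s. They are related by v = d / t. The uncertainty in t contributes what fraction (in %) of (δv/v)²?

(δv/v)² = (1·δd/d)² + (-1·δt/t)²
  d term: (1×0.0487)² = 0.00237
  t term: (-1×0.0168)² = 0.000282
Total = 0.00265. Share from t = 0.000282/0.00265 = 0.106.

10.6%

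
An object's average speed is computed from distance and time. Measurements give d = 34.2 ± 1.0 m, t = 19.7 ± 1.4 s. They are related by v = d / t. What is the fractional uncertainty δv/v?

0.0768

Since v is a product/quotient, work with relative uncertainties:
  (1·δd/d)² = (1×0.0292)² = 0.000855;  (-1·δt/t)² = (-1×0.0711)² = 0.00505
δv/v = √(0.00591) = 0.0768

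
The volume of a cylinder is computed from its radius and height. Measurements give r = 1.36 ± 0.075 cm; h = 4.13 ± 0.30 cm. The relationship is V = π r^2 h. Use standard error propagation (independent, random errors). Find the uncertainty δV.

3.17 cm^3

Since V is a product/quotient, work with relative uncertainties:
  (2·δr/r)² = (2×0.0551)² = 0.0122;  (1·δh/h)² = (1×0.0726)² = 0.00528
δV/V = √(0.0174) = 0.132
V = 24.0 cm^3, so δV = 0.132 × 24.0 = 3.17 cm^3.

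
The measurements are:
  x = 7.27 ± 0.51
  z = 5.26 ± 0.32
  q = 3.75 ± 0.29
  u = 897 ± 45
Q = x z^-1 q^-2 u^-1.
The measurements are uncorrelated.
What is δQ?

Products/powers → add relative errors in quadrature, weighted by exponent:
  (1·δx/x)² = (1×0.0702)² = 0.00492;  (-1·δz/z)² = (-1×0.0608)² = 0.00370;  (-2·δq/q)² = (-2×0.0773)² = 0.0239;  (-1·δu/u)² = (-1×0.0502)² = 0.00252
δQ/Q = √(0.0351) = 0.187
Q = 0.000110, so δQ = 0.187 × 0.000110 = 2.05e-05.

2.05e-05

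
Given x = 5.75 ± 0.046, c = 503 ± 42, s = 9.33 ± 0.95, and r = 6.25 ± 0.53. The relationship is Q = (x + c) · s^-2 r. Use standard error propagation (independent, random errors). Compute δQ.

8.60

Let u = x + c = 509. δu = √(δx² + δc²) = √(0.00212 + 1760) = 42.0, so δu/u = 0.0826.
Q is then a monomial in u, s, r:
δQ/Q = √((δu/u)² + (-2·δs/s)² + (1·δr/r)²) = √(0.00682 + 0.0415 + 0.00719) = 0.236
Q = 36.5, so δQ = 0.236 × 36.5 = 8.60.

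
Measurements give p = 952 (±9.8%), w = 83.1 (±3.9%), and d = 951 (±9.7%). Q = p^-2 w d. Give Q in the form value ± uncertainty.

Each factor contributes (exponent × relative error)² to (δQ/Q)²:
  (-2·δp/p)² = (-2×0.0980)² = 0.0384;  (1·δw/w)² = (1×0.0390)² = 0.00152;  (1·δd/d)² = (1×0.0970)² = 0.00941
δQ/Q = √(0.0493) = 0.222
Q = 0.0872, so δQ = 0.222 × 0.0872 = 0.0194.

0.0872 ± 0.0194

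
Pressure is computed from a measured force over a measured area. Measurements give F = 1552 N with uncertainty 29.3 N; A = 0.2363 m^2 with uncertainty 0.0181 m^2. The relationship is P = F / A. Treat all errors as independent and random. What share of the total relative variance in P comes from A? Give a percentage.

94.3%

(δP/P)² = (1·δF/F)² + (-1·δA/A)²
  F term: (1×0.0189)² = 0.000356
  A term: (-1×0.0766)² = 0.00587
Total = 0.00622. Share from A = 0.00587/0.00622 = 0.943.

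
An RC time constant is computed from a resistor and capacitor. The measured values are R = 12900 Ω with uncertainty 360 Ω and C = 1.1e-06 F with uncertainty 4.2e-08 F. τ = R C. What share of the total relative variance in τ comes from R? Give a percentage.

(δτ/τ)² = (1·δR/R)² + (1·δC/C)²
  R term: (1×0.0279)² = 0.000779
  C term: (1×0.0382)² = 0.00146
Total = 0.00224. Share from R = 0.000779/0.00224 = 0.348.

34.8%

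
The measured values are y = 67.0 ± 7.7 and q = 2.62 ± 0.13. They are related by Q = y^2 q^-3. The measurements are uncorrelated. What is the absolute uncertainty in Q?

Relative error in a monomial: (δQ/Q)² = Σ (nᵢ · δxᵢ/xᵢ)².
  (2·δy/y)² = (2×0.115)² = 0.0528;  (-3·δq/q)² = (-3×0.0496)² = 0.0222
δQ/Q = √(0.0750) = 0.274
Q = 250, so δQ = 0.274 × 250 = 68.4.

68.4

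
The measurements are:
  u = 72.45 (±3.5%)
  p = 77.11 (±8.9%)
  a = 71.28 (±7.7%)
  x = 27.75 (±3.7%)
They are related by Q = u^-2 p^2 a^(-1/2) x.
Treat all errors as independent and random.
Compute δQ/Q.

For a monomial Q ∝ u^-2, p^2, a^(-1/2), x, fractional errors add in quadrature:
  (-2·δu/u)² = (-2×0.0350)² = 0.00490;  (2·δp/p)² = (2×0.0890)² = 0.0317;  (−½·δa/a)² = (-0.5×0.0770)² = 0.00148;  (1·δx/x)² = (1×0.0370)² = 0.00137
δQ/Q = √(0.0394) = 0.199

0.199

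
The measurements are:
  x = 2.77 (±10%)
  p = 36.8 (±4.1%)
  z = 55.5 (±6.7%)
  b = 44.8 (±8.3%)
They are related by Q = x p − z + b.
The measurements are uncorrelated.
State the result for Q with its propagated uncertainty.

91.2 ± 12.2

Let w = x·p = 102. δw/w = √((1·δx/x)² + (1·δp/p)²) = √(0.0100 + 0.00168) = 0.108, so δw = 11.0.
Q = w − z + b: δQ = √(δw² + δz² + δb²) = √(121 + 13.8 + 13.8) = 12.2
Q = 91.2.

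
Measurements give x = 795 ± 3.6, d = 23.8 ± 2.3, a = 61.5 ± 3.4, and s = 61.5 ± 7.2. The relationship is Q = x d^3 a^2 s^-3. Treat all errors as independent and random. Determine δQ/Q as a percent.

Relative error in a monomial: (δQ/Q)² = Σ (nᵢ · δxᵢ/xᵢ)².
  (1·δx/x)² = (1×0.00453)² = 2.05e-05;  (3·δd/d)² = (3×0.0966)² = 0.0841;  (2·δa/a)² = (2×0.0553)² = 0.0122;  (-3·δs/s)² = (-3×0.117)² = 0.123
δQ/Q = √(0.220) = 0.469

46.9%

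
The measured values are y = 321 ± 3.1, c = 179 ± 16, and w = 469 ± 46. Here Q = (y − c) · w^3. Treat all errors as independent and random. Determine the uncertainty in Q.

Let u = y − c = 142. δu = √(δy² + δc²) = √(9.61 + 256) = 16.3, so δu/u = 0.115.
Q is then a monomial in u, w:
δQ/Q = √((δu/u)² + (3·δw/w)²) = √(0.0132 + 0.0866) = 0.316
Q = 1.46e+10, so δQ = 0.316 × 1.46e+10 = 4.63e+09.

4.63e+09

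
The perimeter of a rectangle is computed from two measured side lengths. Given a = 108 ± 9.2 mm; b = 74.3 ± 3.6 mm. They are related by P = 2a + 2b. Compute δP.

19.8 mm

For a sum/difference, combine absolute errors in quadrature:
  (2·δa)² = 339;  (2·δb)² = 51.8
δP = √(390) = 19.8 mm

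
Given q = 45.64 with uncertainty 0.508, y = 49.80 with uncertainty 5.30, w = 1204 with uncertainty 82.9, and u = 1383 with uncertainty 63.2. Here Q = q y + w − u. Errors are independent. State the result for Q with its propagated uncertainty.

Let p = q·y = 2273. δp/p = √((1·δq/q)² + (1·δy/y)²) = √(0.000124 + 0.0113) = 0.107, so δp = 243.
Q = p + w − u: δQ = √(δp² + δw² + δu²) = √(59200 + 6870 + 3990) = 265
Q = 2094.

2094 ± 265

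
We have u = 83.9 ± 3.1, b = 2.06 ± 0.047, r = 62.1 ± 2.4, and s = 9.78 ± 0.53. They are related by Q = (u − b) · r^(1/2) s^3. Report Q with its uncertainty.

(6.03 ± 1.01) × 10^5

Let w = u − b = 81.8. δw = √(δu² + δb²) = √(9.61 + 0.00221) = 3.10, so δw/w = 0.0379.
Q is then a monomial in w, r, s:
δQ/Q = √((δw/w)² + (½·δr/r)² + (3·δs/s)²) = √(0.00144 + 0.000373 + 0.0264) = 0.168
Q = 6.03e+05, so δQ = 0.168 × 6.03e+05 = 1.01e+05.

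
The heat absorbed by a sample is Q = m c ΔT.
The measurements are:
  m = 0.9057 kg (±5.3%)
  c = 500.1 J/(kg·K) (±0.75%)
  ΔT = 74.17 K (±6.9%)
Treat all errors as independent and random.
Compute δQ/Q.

Products/powers → add relative errors in quadrature, weighted by exponent:
  (1·δm/m)² = (1×0.0530)² = 0.00281;  (1·δc/c)² = (1×0.00750)² = 5.62e-05;  (1·δΔT/ΔT)² = (1×0.0690)² = 0.00476
δQ/Q = √(0.00763) = 0.0873

0.0873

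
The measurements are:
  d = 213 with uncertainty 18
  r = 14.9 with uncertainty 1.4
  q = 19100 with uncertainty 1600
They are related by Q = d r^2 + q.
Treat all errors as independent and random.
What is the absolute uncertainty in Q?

9870

Let p = d·r^2 = 47300. δp/p = √((1·δd/d)² + (2·δr/r)²) = √(0.00714 + 0.0353) = 0.206, so δp = 9740.
Q = p + q: δQ = √(δp² + δq²) = √(9.49e+07 + 2.56e+06) = 9870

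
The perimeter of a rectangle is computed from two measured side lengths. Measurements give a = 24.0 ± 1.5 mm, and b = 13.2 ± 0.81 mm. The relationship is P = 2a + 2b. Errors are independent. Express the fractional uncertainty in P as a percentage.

For a sum/difference, combine absolute errors in quadrature:
  (2·δa)² = 9.00;  (2·δb)² = 2.62
δP = √(11.6) = 3.41 mm
P = 74.4 mm, so δP/P = 3.41/74.4 = 0.0458.

4.58%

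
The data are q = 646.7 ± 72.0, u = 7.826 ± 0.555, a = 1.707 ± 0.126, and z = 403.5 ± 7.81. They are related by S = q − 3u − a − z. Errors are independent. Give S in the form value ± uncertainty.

For a sum/difference, combine absolute errors in quadrature:
  (δq)² = 5180;  (3·δu)² = 2.77;  (δa)² = 0.0159;  (δz)² = 61.0
δS = √(5250) = 72.4
S = 218.0.

218.0 ± 72.4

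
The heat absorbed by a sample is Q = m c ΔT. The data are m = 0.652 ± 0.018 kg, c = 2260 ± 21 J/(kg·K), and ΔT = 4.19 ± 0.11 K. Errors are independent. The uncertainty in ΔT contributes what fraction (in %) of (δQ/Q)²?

44.8%

(δQ/Q)² = (1·δm/m)² + (1·δc/c)² + (1·δΔT/ΔT)²
  m term: (1×0.0276)² = 0.000762
  c term: (1×0.00929)² = 8.63e-05
  ΔT term: (1×0.0263)² = 0.000689
Total = 0.00154. Share from ΔT = 0.000689/0.00154 = 0.448.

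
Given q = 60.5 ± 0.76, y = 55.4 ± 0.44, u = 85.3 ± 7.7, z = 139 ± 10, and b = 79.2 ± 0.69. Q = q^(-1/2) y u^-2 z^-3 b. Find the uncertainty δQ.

Products/powers → add relative errors in quadrature, weighted by exponent:
  (−½·δq/q)² = (-0.5×0.0126)² = 3.95e-05;  (1·δy/y)² = (1×0.00794)² = 6.31e-05;  (-2·δu/u)² = (-2×0.0903)² = 0.0326;  (-3·δz/z)² = (-3×0.0719)² = 0.0466;  (1·δb/b)² = (1×0.00871)² = 7.59e-05
δQ/Q = √(0.0794) = 0.282
Q = 2.89e-08, so δQ = 0.282 × 2.89e-08 = 8.13e-09.

8.13e-09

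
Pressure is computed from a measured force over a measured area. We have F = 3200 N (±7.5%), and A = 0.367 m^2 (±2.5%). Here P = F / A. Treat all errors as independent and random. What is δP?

Relative error in a monomial: (δP/P)² = Σ (nᵢ · δxᵢ/xᵢ)².
  (1·δF/F)² = (1×0.0750)² = 0.00562;  (-1·δA/A)² = (-1×0.0250)² = 0.000625
δP/P = √(0.00625) = 0.0791
P = 8720 Pa, so δP = 0.0791 × 8720 = 689 Pa.

689 Pa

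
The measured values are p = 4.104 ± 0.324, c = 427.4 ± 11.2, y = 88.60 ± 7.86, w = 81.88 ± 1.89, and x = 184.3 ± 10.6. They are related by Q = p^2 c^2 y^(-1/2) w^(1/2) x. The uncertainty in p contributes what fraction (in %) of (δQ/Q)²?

(δQ/Q)² = (2·δp/p)² + (2·δc/c)² + (−½·δy/y)² + (½·δw/w)² + (1·δx/x)²
  p term: (2×0.0789)² = 0.0249
  c term: (2×0.0262)² = 0.00275
  y term: (-0.5×0.0887)² = 0.00197
  w term: (0.5×0.0231)² = 0.000133
  x term: (1×0.0575)² = 0.00331
Total = 0.0331. Share from p = 0.0249/0.0331 = 0.754.

75.4%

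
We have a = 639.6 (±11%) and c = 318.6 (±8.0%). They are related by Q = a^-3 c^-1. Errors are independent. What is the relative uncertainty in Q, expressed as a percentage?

34.0%

Since Q is a product/quotient, work with relative uncertainties:
  (-3·δa/a)² = (-3×0.110)² = 0.109;  (-1·δc/c)² = (-1×0.0800)² = 0.00640
δQ/Q = √(0.115) = 0.340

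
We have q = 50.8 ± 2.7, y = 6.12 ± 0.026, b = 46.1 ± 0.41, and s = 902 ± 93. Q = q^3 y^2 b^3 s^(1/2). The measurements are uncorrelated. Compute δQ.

2.45e+12

Products/powers → add relative errors in quadrature, weighted by exponent:
  (3·δq/q)² = (3×0.0531)² = 0.0254;  (2·δy/y)² = (2×0.00425)² = 7.22e-05;  (3·δb/b)² = (3×0.00889)² = 0.000712;  (½·δs/s)² = (0.5×0.103)² = 0.00266
δQ/Q = √(0.0289) = 0.170
Q = 1.44e+13, so δQ = 0.170 × 1.44e+13 = 2.45e+12.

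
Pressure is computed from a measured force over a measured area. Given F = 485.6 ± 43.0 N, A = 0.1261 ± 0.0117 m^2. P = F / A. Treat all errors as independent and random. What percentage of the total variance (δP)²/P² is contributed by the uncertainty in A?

(δP/P)² = (1·δF/F)² + (-1·δA/A)²
  F term: (1×0.0886)² = 0.00784
  A term: (-1×0.0928)² = 0.00861
Total = 0.0164. Share from A = 0.00861/0.0164 = 0.523.

52.3%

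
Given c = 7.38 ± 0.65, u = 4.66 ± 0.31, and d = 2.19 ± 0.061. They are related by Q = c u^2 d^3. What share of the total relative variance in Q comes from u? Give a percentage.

(δQ/Q)² = (1·δc/c)² + (2·δu/u)² + (3·δd/d)²
  c term: (1×0.0881)² = 0.00776
  u term: (2×0.0665)² = 0.0177
  d term: (3×0.0279)² = 0.00698
Total = 0.0324. Share from u = 0.0177/0.0324 = 0.546.

54.6%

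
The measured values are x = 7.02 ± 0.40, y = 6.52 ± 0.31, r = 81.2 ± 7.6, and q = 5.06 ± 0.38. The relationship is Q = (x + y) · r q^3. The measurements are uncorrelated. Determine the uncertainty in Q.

Let u = x + y = 13.5. δu = √(δx² + δy²) = √(0.160 + 0.0961) = 0.506, so δu/u = 0.0374.
Q is then a monomial in u, r, q:
δQ/Q = √((δu/u)² + (1·δr/r)² + (3·δq/q)²) = √(0.00140 + 0.00876 + 0.0508) = 0.247
Q = 1.42e+05, so δQ = 0.247 × 1.42e+05 = 35200.

35200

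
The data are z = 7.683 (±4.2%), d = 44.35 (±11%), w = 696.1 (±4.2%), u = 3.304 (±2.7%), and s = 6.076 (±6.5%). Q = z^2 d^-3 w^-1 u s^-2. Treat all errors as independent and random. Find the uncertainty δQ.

3.2e-08

Products/powers → add relative errors in quadrature, weighted by exponent:
  (2·δz/z)² = (2×0.0420)² = 0.00706;  (-3·δd/d)² = (-3×0.110)² = 0.109;  (-1·δw/w)² = (-1×0.0420)² = 0.00176;  (1·δu/u)² = (1×0.0270)² = 0.000729;  (-2·δs/s)² = (-2×0.0650)² = 0.0169
δQ/Q = √(0.135) = 0.368
Q = 8.7e-08, so δQ = 0.368 × 8.7e-08 = 3.2e-08.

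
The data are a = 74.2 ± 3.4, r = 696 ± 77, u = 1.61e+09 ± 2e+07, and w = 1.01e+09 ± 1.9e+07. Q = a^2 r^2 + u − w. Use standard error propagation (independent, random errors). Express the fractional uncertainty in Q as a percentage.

19.6%

Let p = a^2·r^2 = 2.67e+09. δp/p = √((2·δa/a)² + (2·δr/r)²) = √(0.00840 + 0.0490) = 0.239, so δp = 6.39e+08.
Q = p + u − w: δQ = √(δp² + δu² + δw²) = √(4.08e+17 + 4e+14 + 3.61e+14) = 6.39e+08
Q = 3.27e+09, so δQ/Q = 6.39e+08/3.27e+09 = 0.196.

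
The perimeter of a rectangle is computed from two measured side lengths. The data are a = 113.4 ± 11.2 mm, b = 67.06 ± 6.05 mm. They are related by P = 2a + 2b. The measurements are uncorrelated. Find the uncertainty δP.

25.5 mm

Sums and differences: (δP)² = Σ (cᵢ δxᵢ)².
  (2·δa)² = 502;  (2·δb)² = 146
δP = √(648) = 25.5 mm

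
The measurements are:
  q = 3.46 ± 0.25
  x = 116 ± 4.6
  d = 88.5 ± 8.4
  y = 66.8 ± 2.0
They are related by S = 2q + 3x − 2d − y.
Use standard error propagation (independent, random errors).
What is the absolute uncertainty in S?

Each term contributes (cᵢ δxᵢ)² to (δS)²:
  (2·δq)² = 0.250;  (3·δx)² = 190;  (2·δd)² = 282;  (δy)² = 4.00
δS = √(477) = 21.8

21.8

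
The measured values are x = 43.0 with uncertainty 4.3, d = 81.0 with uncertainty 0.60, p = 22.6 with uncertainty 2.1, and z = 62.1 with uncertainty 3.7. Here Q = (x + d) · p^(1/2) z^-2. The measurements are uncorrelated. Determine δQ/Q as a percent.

Let u = x + d = 124. δu = √(δx² + δd²) = √(18.5 + 0.360) = 4.34, so δu/u = 0.0350.
Q is then a monomial in u, p, z:
δQ/Q = √((δu/u)² + (½·δp/p)² + (-2·δz/z)²) = √(0.00123 + 0.00216 + 0.0142) = 0.133

13.3%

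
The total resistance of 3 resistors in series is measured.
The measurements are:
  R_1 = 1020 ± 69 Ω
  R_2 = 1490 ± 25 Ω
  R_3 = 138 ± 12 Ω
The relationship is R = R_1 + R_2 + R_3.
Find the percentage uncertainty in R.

2.81%

Absolute uncertainties add in quadrature for a linear combination:
  (δR_1)² = 4760;  (δR_2)² = 625;  (δR_3)² = 144
δR = √(5530) = 74.4 Ω
R = 2650 Ω, so δR/R = 74.4/2650 = 0.0281.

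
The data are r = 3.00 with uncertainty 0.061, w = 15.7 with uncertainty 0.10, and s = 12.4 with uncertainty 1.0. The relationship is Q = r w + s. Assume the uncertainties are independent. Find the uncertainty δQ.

Let p = r·w = 47.1. δp/p = √((1·δr/r)² + (1·δw/w)²) = √(0.000413 + 4.06e-05) = 0.0213, so δp = 1.00.
Q = p + s: δQ = √(δp² + δs²) = √(1.01 + 1.00) = 1.42

1.42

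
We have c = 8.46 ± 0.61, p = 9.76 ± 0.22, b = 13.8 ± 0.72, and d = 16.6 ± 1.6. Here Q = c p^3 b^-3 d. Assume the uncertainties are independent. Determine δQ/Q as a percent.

20.9%

Since Q is a product/quotient, work with relative uncertainties:
  (1·δc/c)² = (1×0.0721)² = 0.00520;  (3·δp/p)² = (3×0.0225)² = 0.00457;  (-3·δb/b)² = (-3×0.0522)² = 0.0245;  (1·δd/d)² = (1×0.0964)² = 0.00929
δQ/Q = √(0.0436) = 0.209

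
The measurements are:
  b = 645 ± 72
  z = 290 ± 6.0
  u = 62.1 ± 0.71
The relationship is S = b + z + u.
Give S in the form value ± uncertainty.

S is a linear combination, so absolute uncertainties add in quadrature:
  (δb)² = 5180;  (δz)² = 36.0;  (δu)² = 0.504
δS = √(5220) = 72.3
S = 997.

997 ± 72.3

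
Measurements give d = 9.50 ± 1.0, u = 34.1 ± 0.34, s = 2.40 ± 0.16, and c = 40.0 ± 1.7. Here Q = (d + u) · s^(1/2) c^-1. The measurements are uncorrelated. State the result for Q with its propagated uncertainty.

1.69 ± 0.1000

Let w = d + u = 43.6. δw = √(δd² + δu²) = √(1.00 + 0.116) = 1.06, so δw/w = 0.0242.
Q is then a monomial in w, s, c:
δQ/Q = √((δw/w)² + (½·δs/s)² + (-1·δc/c)²) = √(0.000587 + 0.00111 + 0.00181) = 0.0592
Q = 1.69, so δQ = 0.0592 × 1.69 = 0.1000.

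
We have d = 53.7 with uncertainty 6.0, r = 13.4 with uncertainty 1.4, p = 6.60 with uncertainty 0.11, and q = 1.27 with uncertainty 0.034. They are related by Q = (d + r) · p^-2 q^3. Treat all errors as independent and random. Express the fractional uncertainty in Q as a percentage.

Let u = d + r = 67.1. δu = √(δd² + δr²) = √(36.0 + 1.96) = 6.16, so δu/u = 0.0918.
Q is then a monomial in u, p, q:
δQ/Q = √((δu/u)² + (-2·δp/p)² + (3·δq/q)²) = √(0.00843 + 0.00111 + 0.00645) = 0.126

12.6%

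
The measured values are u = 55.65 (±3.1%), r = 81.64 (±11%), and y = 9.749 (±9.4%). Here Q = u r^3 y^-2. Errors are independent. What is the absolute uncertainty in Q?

Q is a product of powers, so relative uncertainties combine in quadrature:
  (1·δu/u)² = (1×0.0310)² = 0.000961;  (3·δr/r)² = (3×0.110)² = 0.109;  (-2·δy/y)² = (-2×0.0940)² = 0.0353
δQ/Q = √(0.145) = 0.381
Q = 318600, so δQ = 0.381 × 318600 = 1.21e+05.

1.21e+05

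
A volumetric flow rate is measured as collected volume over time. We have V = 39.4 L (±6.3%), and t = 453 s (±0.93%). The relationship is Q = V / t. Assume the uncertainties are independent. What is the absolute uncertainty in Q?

Products/powers → add relative errors in quadrature, weighted by exponent:
  (1·δV/V)² = (1×0.0630)² = 0.00397;  (-1·δt/t)² = (-1×0.00930)² = 8.65e-05
δQ/Q = √(0.00406) = 0.0637
Q = 0.0870 L/s, so δQ = 0.0637 × 0.0870 = 0.00554 L/s.

0.00554 L/s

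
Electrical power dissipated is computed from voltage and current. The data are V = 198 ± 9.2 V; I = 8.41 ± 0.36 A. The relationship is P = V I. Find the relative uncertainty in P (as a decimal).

For a monomial P ∝ V, I, fractional errors add in quadrature:
  (1·δV/V)² = (1×0.0465)² = 0.00216;  (1·δI/I)² = (1×0.0428)² = 0.00183
δP/P = √(0.00399) = 0.0632

0.0632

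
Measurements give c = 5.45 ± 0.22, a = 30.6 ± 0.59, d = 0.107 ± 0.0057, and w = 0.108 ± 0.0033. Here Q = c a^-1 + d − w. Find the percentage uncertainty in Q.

Let p = c·a^-1 = 0.178. δp/p = √((1·δc/c)² + (-1·δa/a)²) = √(0.00163 + 0.000372) = 0.0447, so δp = 0.00797.
Q = p + d − w: δQ = √(δp² + δd² + δw²) = √(6.35e-05 + 3.25e-05 + 1.09e-05) = 0.0103
Q = 0.177, so δQ/Q = 0.0103/0.177 = 0.0584.

5.84%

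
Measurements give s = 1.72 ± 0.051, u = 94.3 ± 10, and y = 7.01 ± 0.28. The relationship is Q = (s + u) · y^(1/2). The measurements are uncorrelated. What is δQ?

Let w = s + u = 96.0. δw = √(δs² + δu²) = √(0.00260 + 100) = 10.0, so δw/w = 0.104.
Q is then a monomial in w, y:
δQ/Q = √((δw/w)² + (½·δy/y)²) = √(0.0108 + 0.000399) = 0.106
Q = 254, so δQ = 0.106 × 254 = 27.0.

27.0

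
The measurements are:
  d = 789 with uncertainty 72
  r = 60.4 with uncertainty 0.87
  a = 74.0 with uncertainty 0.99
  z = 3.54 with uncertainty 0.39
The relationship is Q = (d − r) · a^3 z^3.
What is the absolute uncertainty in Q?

4.55e+09

Let u = d − r = 729. δu = √(δd² + δr²) = √(5180 + 0.757) = 72.0, so δu/u = 0.0988.
Q is then a monomial in u, a, z:
δQ/Q = √((δu/u)² + (3·δa/a)² + (3·δz/z)²) = √(0.00977 + 0.00161 + 0.109) = 0.347
Q = 1.31e+10, so δQ = 0.347 × 1.31e+10 = 4.55e+09.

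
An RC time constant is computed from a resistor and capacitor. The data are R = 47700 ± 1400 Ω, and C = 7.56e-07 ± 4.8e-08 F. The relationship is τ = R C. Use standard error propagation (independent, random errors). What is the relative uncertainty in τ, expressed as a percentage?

Relative error in a monomial: (δτ/τ)² = Σ (nᵢ · δxᵢ/xᵢ)².
  (1·δR/R)² = (1×0.0294)² = 0.000861;  (1·δC/C)² = (1×0.0635)² = 0.00403
δτ/τ = √(0.00489) = 0.0699

6.99%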